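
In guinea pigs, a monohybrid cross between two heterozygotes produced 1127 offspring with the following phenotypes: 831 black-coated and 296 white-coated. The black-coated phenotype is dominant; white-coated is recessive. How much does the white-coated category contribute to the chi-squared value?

0.721

For a monohybrid cross between heterozygotes with complete dominance, the expected phenotypic ratio is 3:1.
The 3:1 ratio has 4 parts, so with N = 1127 the expected counts are:
  black-coated: 1127 × 3/4 = 845.25
  white-coated: 1127 × 1/4 = 281.75
Contribution of white-coated: (296 − 281.75)² / 281.75 = 0.7207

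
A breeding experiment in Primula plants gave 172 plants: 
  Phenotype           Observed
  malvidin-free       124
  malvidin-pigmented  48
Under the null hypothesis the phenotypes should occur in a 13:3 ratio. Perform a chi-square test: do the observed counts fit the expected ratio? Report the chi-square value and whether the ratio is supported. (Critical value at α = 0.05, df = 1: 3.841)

Under the 13:3 hypothesis (Σ ratio = 16, N = 172):
  malvidin-free: 172 × 13/16 = 139.75
  malvidin-pigmented: 172 × 3/16 = 32.25
χ² = Σ (O − E)² / E
  malvidin-free: (124 − 139.75)² / 139.75 = 1.7750
  malvidin-pigmented: (48 − 32.25)² / 32.25 = 7.6919
χ² = 1.7750 + 7.6919 = 9.4669 ≈ 9.467
Degrees of freedom = 2 − 1 = 1; critical value at α = 0.05 is 3.841.
Since 9.467 > 3.841, we reject the null hypothesis — the data do not fit the 13:3 ratio.

9.467; not consistent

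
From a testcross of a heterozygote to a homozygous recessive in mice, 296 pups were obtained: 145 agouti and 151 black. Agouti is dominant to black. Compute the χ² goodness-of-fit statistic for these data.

A testcross of a heterozygote (Aa × aa) gives a 1:1 phenotypic ratio.
The 1:1 ratio has 2 parts, so with N = 296 the expected counts are:
  agouti: 296 × 1/2 = 148
  black: 296 × 1/2 = 148
χ² = Σ (O − E)² / E
  agouti: (145 − 148)² / 148 = 0.0608
  black: (151 − 148)² / 148 = 0.0608
χ² = 0.0608 + 0.0608 = 0.1216 ≈ 0.122

0.122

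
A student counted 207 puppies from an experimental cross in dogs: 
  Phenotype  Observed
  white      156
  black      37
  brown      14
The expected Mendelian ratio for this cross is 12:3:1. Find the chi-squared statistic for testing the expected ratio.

0.176

Total ratio parts = 16. Expected numbers out of 207:
  white: 207 × 12/16 = 155.25
  black: 207 × 3/16 = 38.8125
  brown: 207 × 1/16 = 12.9375
χ² = Σ (O − E)² / E
  white: (156 − 155.25)² / 155.25 = 0.0036
  black: (37 − 38.8125)² / 38.8125 = 0.0846
  brown: (14 − 12.9375)² / 12.9375 = 0.0873
χ² = 0.0036 + 0.0846 + 0.0873 = 0.1755 ≈ 0.176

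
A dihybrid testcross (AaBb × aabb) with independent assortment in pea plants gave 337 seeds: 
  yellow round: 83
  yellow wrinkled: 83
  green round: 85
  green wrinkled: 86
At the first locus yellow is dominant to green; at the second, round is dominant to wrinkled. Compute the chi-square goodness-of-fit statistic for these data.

A dihybrid testcross with independent assortment gives a 1:1:1:1 ratio.
Expected counts for N = 337 under a 1:1:1:1 ratio (total parts = 4):
  yellow round: 337 × 1/4 = 84.25
  yellow wrinkled: 337 × 1/4 = 84.25
  green round: 337 × 1/4 = 84.25
  green wrinkled: 337 × 1/4 = 84.25
χ² = Σ (O − E)² / E
  yellow round: (83 − 84.25)² / 84.25 = 0.0185
  yellow wrinkled: (83 − 84.25)² / 84.25 = 0.0185
  green round: (85 − 84.25)² / 84.25 = 0.0067
  green wrinkled: (86 − 84.25)² / 84.25 = 0.0364
χ² = 0.0185 + 0.0185 + 0.0067 + 0.0364 = 0.0801 ≈ 0.080

0.080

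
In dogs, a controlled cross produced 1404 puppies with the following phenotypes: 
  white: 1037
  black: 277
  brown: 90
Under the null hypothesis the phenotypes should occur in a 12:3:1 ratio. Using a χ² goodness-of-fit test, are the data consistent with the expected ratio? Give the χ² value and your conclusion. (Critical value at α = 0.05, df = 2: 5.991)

The 12:3:1 ratio has 16 parts, so with N = 1404 the expected counts are:
  white: 1404 × 12/16 = 1053
  black: 1404 × 3/16 = 263.25
  brown: 1404 × 1/16 = 87.75
χ² = Σ (O − E)² / E
  white: (1037 − 1053)² / 1053 = 0.2431
  black: (277 − 263.25)² / 263.25 = 0.7182
  brown: (90 − 87.75)² / 87.75 = 0.0577
χ² = 0.2431 + 0.7182 + 0.0577 = 1.019
Degrees of freedom = 3 − 1 = 2; critical value at α = 0.05 is 5.991.
Since 1.019 < 5.991, we fail to reject the null hypothesis — the data are consistent with the 12:3:1 ratio.

1.019; consistent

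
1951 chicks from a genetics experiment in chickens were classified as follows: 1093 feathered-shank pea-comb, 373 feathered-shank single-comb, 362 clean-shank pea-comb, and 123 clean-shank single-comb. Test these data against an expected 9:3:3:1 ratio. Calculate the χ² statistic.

0.208

Under the 9:3:3:1 hypothesis (Σ ratio = 16, N = 1951):
  feathered-shank pea-comb: 1951 × 9/16 = 1097.4375
  feathered-shank single-comb: 1951 × 3/16 = 365.8125
  clean-shank pea-comb: 1951 × 3/16 = 365.8125
  clean-shank single-comb: 1951 × 1/16 = 121.9375
χ² = Σ (O − E)² / E
  feathered-shank pea-comb: (1093 − 1097.4375)² / 1097.4375 = 0.0179
  feathered-shank single-comb: (373 − 365.8125)² / 365.8125 = 0.1412
  clean-shank pea-comb: (362 − 365.8125)² / 365.8125 = 0.0397
  clean-shank single-comb: (123 − 121.9375)² / 121.9375 = 0.0093
χ² = 0.0179 + 0.1412 + 0.0397 + 0.0093 = 0.2081 ≈ 0.208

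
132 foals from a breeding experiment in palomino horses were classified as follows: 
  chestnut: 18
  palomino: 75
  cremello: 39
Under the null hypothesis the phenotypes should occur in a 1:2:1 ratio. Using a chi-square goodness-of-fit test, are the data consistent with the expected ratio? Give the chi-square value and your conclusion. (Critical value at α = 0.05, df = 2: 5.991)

9.136; not consistent

Expected counts for N = 132 under a 1:2:1 ratio (total parts = 4):
  chestnut: 132 × 1/4 = 33
  palomino: 132 × 2/4 = 66
  cremello: 132 × 1/4 = 33
χ² = Σ (O − E)² / E
  chestnut: (18 − 33)² / 33 = 6.8182
  palomino: (75 − 66)² / 66 = 1.2273
  cremello: (39 − 33)² / 33 = 1.0909
χ² = 6.8182 + 1.2273 + 1.0909 = 9.1364 ≈ 9.136
Degrees of freedom = 3 − 1 = 2; critical value at α = 0.05 is 5.991.
Since 9.136 > 5.991, we reject the null hypothesis — the data do not fit the 1:2:1 ratio.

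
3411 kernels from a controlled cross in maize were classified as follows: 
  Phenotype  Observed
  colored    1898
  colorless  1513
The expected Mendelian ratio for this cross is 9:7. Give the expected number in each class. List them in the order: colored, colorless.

1918.6875, 1492.3125

Total ratio parts = 16. Expected numbers out of 3411:
  colored: 3411 × 9/16 = 1918.6875
  colorless: 3411 × 7/16 = 1492.3125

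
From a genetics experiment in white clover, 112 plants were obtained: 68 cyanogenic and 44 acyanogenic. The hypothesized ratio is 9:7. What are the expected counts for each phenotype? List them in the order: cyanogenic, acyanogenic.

The 9:7 ratio has 16 parts, so with N = 112 the expected counts are:
  cyanogenic: 112 × 9/16 = 63
  acyanogenic: 112 × 7/16 = 49

63, 49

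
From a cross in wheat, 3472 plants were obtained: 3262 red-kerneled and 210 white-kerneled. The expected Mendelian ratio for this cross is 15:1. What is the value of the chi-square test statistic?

0.241

The 15:1 ratio has 16 parts, so with N = 3472 the expected counts are:
  red-kerneled: 3472 × 15/16 = 3255
  white-kerneled: 3472 × 1/16 = 217
χ² = Σ (O − E)² / E
  red-kerneled: (3262 − 3255)² / 3255 = 0.0151
  white-kerneled: (210 − 217)² / 217 = 0.2258
χ² = 0.0151 + 0.2258 = 0.2409 ≈ 0.241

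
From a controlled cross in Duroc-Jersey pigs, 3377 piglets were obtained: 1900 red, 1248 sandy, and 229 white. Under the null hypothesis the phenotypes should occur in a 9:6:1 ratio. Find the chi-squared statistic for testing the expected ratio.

1.791

Total ratio parts = 16. Expected numbers out of 3377:
  red: 3377 × 9/16 = 1899.5625
  sandy: 3377 × 6/16 = 1266.375
  white: 3377 × 1/16 = 211.0625
χ² = Σ (O − E)² / E
  red: (1900 − 1899.5625)² / 1899.5625 = 0.0001
  sandy: (1248 − 1266.375)² / 1266.375 = 0.2666
  white: (229 − 211.0625)² / 211.0625 = 1.5244
χ² = 0.0001 + 0.2666 + 1.5244 = 1.7911 ≈ 1.791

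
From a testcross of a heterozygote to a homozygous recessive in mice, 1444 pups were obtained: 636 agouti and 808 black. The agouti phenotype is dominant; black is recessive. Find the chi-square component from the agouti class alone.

A testcross of a heterozygote (Aa × aa) gives a 1:1 phenotypic ratio.
Total ratio parts = 2. Expected numbers out of 1444:
  agouti: 1444 × 1/2 = 722
  black: 1444 × 1/2 = 722
Contribution of agouti: (636 − 722)² / 722 = 10.2438

10.244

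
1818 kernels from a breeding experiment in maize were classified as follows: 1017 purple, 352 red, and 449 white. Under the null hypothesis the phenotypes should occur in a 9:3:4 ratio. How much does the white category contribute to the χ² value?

Under the 9:3:4 hypothesis (Σ ratio = 16, N = 1818):
  purple: 1818 × 9/16 = 1022.625
  red: 1818 × 3/16 = 340.875
  white: 1818 × 4/16 = 454.5
Contribution of white: (449 − 454.5)² / 454.5 = 0.0666

0.067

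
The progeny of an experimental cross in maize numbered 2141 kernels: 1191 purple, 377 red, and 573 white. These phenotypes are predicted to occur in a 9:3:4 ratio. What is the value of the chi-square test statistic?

4.297

Expected counts for N = 2141 under a 9:3:4 ratio (total parts = 16):
  purple: 2141 × 9/16 = 1204.3125
  red: 2141 × 3/16 = 401.4375
  white: 2141 × 4/16 = 535.25
χ² = Σ (O − E)² / E
  purple: (1191 − 1204.3125)² / 1204.3125 = 0.1472
  red: (377 − 401.4375)² / 401.4375 = 1.4876
  white: (573 − 535.25)² / 535.25 = 2.6624
χ² = 0.1472 + 1.4876 + 2.6624 = 4.2972 ≈ 4.297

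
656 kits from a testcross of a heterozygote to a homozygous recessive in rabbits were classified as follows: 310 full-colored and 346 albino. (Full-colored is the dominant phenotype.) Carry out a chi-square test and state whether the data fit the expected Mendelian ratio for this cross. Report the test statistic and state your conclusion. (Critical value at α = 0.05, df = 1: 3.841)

A testcross of a heterozygote (Aa × aa) gives a 1:1 phenotypic ratio.
Expected counts for N = 656 under a 1:1 ratio (total parts = 2):
  full-colored: 656 × 1/2 = 328
  albino: 656 × 1/2 = 328
χ² = Σ (O − E)² / E
  full-colored: (310 − 328)² / 328 = 0.9878
  albino: (346 − 328)² / 328 = 0.9878
χ² = 0.9878 + 0.9878 = 1.9756 ≈ 1.976
Degrees of freedom = 2 − 1 = 1; critical value at α = 0.05 is 3.841.
Since 1.976 < 3.841, we fail to reject the null hypothesis — the data are consistent with the 1:1 ratio.

1.976; consistent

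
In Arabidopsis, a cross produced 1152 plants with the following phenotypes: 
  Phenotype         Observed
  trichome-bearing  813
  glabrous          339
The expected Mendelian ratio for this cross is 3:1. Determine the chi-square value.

Under the 3:1 hypothesis (Σ ratio = 4, N = 1152):
  trichome-bearing: 1152 × 3/4 = 864
  glabrous: 1152 × 1/4 = 288
χ² = Σ (O − E)² / E
  trichome-bearing: (813 − 864)² / 864 = 3.0104
  glabrous: (339 − 288)² / 288 = 9.0312
χ² = 3.0104 + 9.0312 = 12.0416 ≈ 12.042

12.042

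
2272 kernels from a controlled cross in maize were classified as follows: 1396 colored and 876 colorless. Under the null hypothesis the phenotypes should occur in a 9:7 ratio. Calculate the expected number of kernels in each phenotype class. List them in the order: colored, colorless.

1278, 994

Under the 9:7 hypothesis (Σ ratio = 16, N = 2272):
  colored: 2272 × 9/16 = 1278
  colorless: 2272 × 7/16 = 994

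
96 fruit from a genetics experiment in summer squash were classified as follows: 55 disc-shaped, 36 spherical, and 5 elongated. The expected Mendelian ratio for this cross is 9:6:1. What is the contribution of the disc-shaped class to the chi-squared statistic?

0.019

The 9:6:1 ratio has 16 parts, so with N = 96 the expected counts are:
  disc-shaped: 96 × 9/16 = 54
  spherical: 96 × 6/16 = 36
  elongated: 96 × 1/16 = 6
Contribution of disc-shaped: (55 − 54)² / 54 = 0.0185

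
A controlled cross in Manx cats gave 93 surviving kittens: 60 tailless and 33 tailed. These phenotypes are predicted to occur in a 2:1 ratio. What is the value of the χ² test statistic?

Total ratio parts = 3. Expected numbers out of 93:
  tailless: 93 × 2/3 = 62
  tailed: 93 × 1/3 = 31
χ² = Σ (O − E)² / E
  tailless: (60 − 62)² / 62 = 0.0645
  tailed: (33 − 31)² / 31 = 0.1290
χ² = 0.0645 + 0.1290 = 0.1935 ≈ 0.194

0.194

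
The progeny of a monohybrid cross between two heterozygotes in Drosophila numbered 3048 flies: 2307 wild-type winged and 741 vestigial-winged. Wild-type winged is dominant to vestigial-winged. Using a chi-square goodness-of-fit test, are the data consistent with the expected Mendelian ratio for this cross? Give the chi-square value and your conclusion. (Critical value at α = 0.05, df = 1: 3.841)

0.772; consistent

For a monohybrid cross between heterozygotes with complete dominance, the expected phenotypic ratio is 3:1.
Under the 3:1 hypothesis (Σ ratio = 4, N = 3048):
  wild-type winged: 3048 × 3/4 = 2286
  vestigial-winged: 3048 × 1/4 = 762
χ² = Σ (O − E)² / E
  wild-type winged: (2307 − 2286)² / 2286 = 0.1929
  vestigial-winged: (741 − 762)² / 762 = 0.5787
χ² = 0.1929 + 0.5787 = 0.7716 ≈ 0.772
Degrees of freedom = 2 − 1 = 1; critical value at α = 0.05 is 3.841.
Since 0.772 < 3.841, we fail to reject the null hypothesis — the data are consistent with the 3:1 ratio.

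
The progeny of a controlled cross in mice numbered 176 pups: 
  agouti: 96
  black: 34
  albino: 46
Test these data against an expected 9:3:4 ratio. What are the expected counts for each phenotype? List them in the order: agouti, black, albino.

Total ratio parts = 16. Expected numbers out of 176:
  agouti: 176 × 9/16 = 99
  black: 176 × 3/16 = 33
  albino: 176 × 4/16 = 44

99, 33, 44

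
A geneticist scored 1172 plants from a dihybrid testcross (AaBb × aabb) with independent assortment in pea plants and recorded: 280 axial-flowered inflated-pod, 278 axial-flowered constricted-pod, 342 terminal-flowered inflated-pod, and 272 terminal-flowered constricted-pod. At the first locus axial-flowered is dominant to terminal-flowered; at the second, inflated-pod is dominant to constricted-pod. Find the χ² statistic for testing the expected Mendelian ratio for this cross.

A dihybrid testcross with independent assortment gives a 1:1:1:1 ratio.
Expected counts for N = 1172 under a 1:1:1:1 ratio (total parts = 4):
  axial-flowered inflated-pod: 1172 × 1/4 = 293
  axial-flowered constricted-pod: 1172 × 1/4 = 293
  terminal-flowered inflated-pod: 1172 × 1/4 = 293
  terminal-flowered constricted-pod: 1172 × 1/4 = 293
χ² = Σ (O − E)² / E
  axial-flowered inflated-pod: (280 − 293)² / 293 = 0.5768
  axial-flowered constricted-pod: (278 − 293)² / 293 = 0.7679
  terminal-flowered inflated-pod: (342 − 293)² / 293 = 8.1945
  terminal-flowered constricted-pod: (272 − 293)² / 293 = 1.5051
χ² = 0.5768 + 0.7679 + 8.1945 + 1.5051 = 11.0443 ≈ 11.044

11.044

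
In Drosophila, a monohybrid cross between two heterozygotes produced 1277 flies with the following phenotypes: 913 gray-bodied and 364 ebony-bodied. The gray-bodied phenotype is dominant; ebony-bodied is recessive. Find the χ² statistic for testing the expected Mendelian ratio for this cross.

For a monohybrid cross between heterozygotes with complete dominance, the expected phenotypic ratio is 3:1.
Expected counts for N = 1277 under a 3:1 ratio (total parts = 4):
  gray-bodied: 1277 × 3/4 = 957.75
  ebony-bodied: 1277 × 1/4 = 319.25
χ² = Σ (O − E)² / E
  gray-bodied: (913 − 957.75)² / 957.75 = 2.0909
  ebony-bodied: (364 − 319.25)² / 319.25 = 6.2727
χ² = 2.0909 + 6.2727 = 8.3636 ≈ 8.364

8.364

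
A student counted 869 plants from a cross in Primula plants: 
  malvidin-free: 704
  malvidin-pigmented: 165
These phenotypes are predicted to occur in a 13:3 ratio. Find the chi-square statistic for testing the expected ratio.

Total ratio parts = 16. Expected numbers out of 869:
  malvidin-free: 869 × 13/16 = 706.0625
  malvidin-pigmented: 869 × 3/16 = 162.9375
χ² = Σ (O − E)² / E
  malvidin-free: (704 − 706.0625)² / 706.0625 = 0.0060
  malvidin-pigmented: (165 − 162.9375)² / 162.9375 = 0.0261
χ² = 0.0060 + 0.0261 = 0.0321 ≈ 0.032

0.032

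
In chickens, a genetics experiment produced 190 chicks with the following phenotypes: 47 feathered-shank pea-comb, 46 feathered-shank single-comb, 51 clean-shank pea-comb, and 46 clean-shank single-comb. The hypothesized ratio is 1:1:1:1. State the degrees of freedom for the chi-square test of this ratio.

A goodness-of-fit test with 4 phenotype classes has df = 4 − 1 = 3.

3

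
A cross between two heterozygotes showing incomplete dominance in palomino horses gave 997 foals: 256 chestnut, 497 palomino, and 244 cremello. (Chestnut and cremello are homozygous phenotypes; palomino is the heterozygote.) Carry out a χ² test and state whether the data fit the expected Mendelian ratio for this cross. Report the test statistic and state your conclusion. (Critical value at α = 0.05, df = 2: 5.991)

With incomplete dominance, a heterozygote × heterozygote cross gives a 1:2:1 phenotypic ratio.
Total ratio parts = 4. Expected numbers out of 997:
  chestnut: 997 × 1/4 = 249.25
  palomino: 997 × 2/4 = 498.5
  cremello: 997 × 1/4 = 249.25
χ² = Σ (O − E)² / E
  chestnut: (256 − 249.25)² / 249.25 = 0.1828
  palomino: (497 − 498.5)² / 498.5 = 0.0045
  cremello: (244 − 249.25)² / 249.25 = 0.1106
χ² = 0.1828 + 0.0045 + 0.1106 = 0.2979 ≈ 0.298
Degrees of freedom = 3 − 1 = 2; critical value at α = 0.05 is 5.991.
Since 0.298 < 5.991, we fail to reject the null hypothesis — the data are consistent with the 1:2:1 ratio.

0.298; consistent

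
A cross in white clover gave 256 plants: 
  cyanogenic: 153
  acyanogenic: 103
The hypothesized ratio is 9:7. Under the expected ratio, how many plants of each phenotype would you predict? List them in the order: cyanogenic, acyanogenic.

Expected counts for N = 256 under a 9:7 ratio (total parts = 16):
  cyanogenic: 256 × 9/16 = 144
  acyanogenic: 256 × 7/16 = 112

144, 112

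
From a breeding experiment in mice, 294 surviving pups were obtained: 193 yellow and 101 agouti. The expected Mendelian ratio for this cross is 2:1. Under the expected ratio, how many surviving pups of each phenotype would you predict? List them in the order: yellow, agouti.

196, 98

Total ratio parts = 3. Expected numbers out of 294:
  yellow: 294 × 2/3 = 196
  agouti: 294 × 1/3 = 98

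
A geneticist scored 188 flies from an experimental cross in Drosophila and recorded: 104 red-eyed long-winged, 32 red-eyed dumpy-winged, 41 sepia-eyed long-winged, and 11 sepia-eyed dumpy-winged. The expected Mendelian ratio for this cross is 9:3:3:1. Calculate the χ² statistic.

The 9:3:3:1 ratio has 16 parts, so with N = 188 the expected counts are:
  red-eyed long-winged: 188 × 9/16 = 105.75
  red-eyed dumpy-winged: 188 × 3/16 = 35.25
  sepia-eyed long-winged: 188 × 3/16 = 35.25
  sepia-eyed dumpy-winged: 188 × 1/16 = 11.75
χ² = Σ (O − E)² / E
  red-eyed long-winged: (104 − 105.75)² / 105.75 = 0.0290
  red-eyed dumpy-winged: (32 − 35.25)² / 35.25 = 0.2996
  sepia-eyed long-winged: (41 − 35.25)² / 35.25 = 0.9379
  sepia-eyed dumpy-winged: (11 − 11.75)² / 11.75 = 0.0479
χ² = 0.0290 + 0.2996 + 0.9379 + 0.0479 = 1.3144 ≈ 1.314

1.314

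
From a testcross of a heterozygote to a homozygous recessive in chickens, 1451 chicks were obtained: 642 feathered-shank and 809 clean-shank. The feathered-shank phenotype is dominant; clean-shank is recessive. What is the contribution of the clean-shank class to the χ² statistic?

A testcross of a heterozygote (Aa × aa) gives a 1:1 phenotypic ratio.
The 1:1 ratio has 2 parts, so with N = 1451 the expected counts are:
  feathered-shank: 1451 × 1/2 = 725.5
  clean-shank: 1451 × 1/2 = 725.5
Contribution of clean-shank: (809 − 725.5)² / 725.5 = 9.6103

9.610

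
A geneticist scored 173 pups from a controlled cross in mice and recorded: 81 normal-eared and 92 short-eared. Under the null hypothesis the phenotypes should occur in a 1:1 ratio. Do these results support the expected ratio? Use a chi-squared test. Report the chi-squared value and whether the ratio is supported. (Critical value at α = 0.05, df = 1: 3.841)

0.699; consistent

The 1:1 ratio has 2 parts, so with N = 173 the expected counts are:
  normal-eared: 173 × 1/2 = 86.5
  short-eared: 173 × 1/2 = 86.5
χ² = Σ (O − E)² / E
  normal-eared: (81 − 86.5)² / 86.5 = 0.3497
  short-eared: (92 − 86.5)² / 86.5 = 0.3497
χ² = 0.3497 + 0.3497 = 0.6994 ≈ 0.699
Degrees of freedom = 2 − 1 = 1; critical value at α = 0.05 is 3.841.
Since 0.699 < 3.841, we fail to reject the null hypothesis — the data are consistent with the 1:1 ratio.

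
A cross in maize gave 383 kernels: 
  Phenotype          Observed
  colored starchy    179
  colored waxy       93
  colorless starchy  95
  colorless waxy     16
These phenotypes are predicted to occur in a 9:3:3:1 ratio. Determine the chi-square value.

22.533

The 9:3:3:1 ratio has 16 parts, so with N = 383 the expected counts are:
  colored starchy: 383 × 9/16 = 215.4375
  colored waxy: 383 × 3/16 = 71.8125
  colorless starchy: 383 × 3/16 = 71.8125
  colorless waxy: 383 × 1/16 = 23.9375
χ² = Σ (O − E)² / E
  colored starchy: (179 − 215.4375)² / 215.4375 = 6.1628
  colored waxy: (93 − 71.8125)² / 71.8125 = 6.2511
  colorless starchy: (95 − 71.8125)² / 71.8125 = 7.4870
  colorless waxy: (16 − 23.9375)² / 23.9375 = 2.6320
χ² = 6.1628 + 6.2511 + 7.4870 + 2.6320 = 22.5329 ≈ 22.533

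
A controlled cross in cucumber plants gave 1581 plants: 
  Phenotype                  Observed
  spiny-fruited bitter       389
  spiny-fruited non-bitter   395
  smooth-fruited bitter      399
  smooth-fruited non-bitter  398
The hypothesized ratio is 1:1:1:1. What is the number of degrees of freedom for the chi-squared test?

A goodness-of-fit test with 4 phenotype classes has df = 4 − 1 = 3.

3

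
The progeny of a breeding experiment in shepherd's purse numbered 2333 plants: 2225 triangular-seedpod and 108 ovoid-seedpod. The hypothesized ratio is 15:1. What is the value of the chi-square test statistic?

Total ratio parts = 16. Expected numbers out of 2333:
  triangular-seedpod: 2333 × 15/16 = 2187.1875
  ovoid-seedpod: 2333 × 1/16 = 145.8125
χ² = Σ (O − E)² / E
  triangular-seedpod: (2225 − 2187.1875)² / 2187.1875 = 0.6537
  ovoid-seedpod: (108 − 145.8125)² / 145.8125 = 9.8056
χ² = 0.6537 + 9.8056 = 10.4593 ≈ 10.459

10.459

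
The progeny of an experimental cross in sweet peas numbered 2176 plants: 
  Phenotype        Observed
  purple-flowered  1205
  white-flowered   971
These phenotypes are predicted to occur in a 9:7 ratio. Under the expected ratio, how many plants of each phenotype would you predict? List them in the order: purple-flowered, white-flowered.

1224, 952

Under the 9:7 hypothesis (Σ ratio = 16, N = 2176):
  purple-flowered: 2176 × 9/16 = 1224
  white-flowered: 2176 × 7/16 = 952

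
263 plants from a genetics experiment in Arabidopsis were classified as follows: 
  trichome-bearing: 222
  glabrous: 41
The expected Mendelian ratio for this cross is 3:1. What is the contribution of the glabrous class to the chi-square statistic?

9.317

Expected counts for N = 263 under a 3:1 ratio (total parts = 4):
  trichome-bearing: 263 × 3/4 = 197.25
  glabrous: 263 × 1/4 = 65.75
Contribution of glabrous: (41 − 65.75)² / 65.75 = 9.3165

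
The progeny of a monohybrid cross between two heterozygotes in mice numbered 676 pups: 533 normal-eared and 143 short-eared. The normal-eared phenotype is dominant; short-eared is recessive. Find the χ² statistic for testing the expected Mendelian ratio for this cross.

For a monohybrid cross between heterozygotes with complete dominance, the expected phenotypic ratio is 3:1.
Expected counts for N = 676 under a 3:1 ratio (total parts = 4):
  normal-eared: 676 × 3/4 = 507
  short-eared: 676 × 1/4 = 169
χ² = Σ (O − E)² / E
  normal-eared: (533 − 507)² / 507 = 1.3333
  short-eared: (143 − 169)² / 169 = 4.0000
χ² = 1.3333 + 4.0000 = 5.3333 ≈ 5.333

5.333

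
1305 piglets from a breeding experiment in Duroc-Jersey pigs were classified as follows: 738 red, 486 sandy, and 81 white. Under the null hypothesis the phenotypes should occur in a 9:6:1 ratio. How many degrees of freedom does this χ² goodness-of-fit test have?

A goodness-of-fit test with 3 phenotype classes has df = 3 − 1 = 2.

2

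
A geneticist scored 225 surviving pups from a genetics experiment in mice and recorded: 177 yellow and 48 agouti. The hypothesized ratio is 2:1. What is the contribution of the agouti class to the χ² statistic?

Under the 2:1 hypothesis (Σ ratio = 3, N = 225):
  yellow: 225 × 2/3 = 150
  agouti: 225 × 1/3 = 75
Contribution of agouti: (48 − 75)² / 75 = 9.7200

9.720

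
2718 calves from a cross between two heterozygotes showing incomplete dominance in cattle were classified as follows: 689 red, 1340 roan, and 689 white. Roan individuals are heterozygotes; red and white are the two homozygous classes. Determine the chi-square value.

0.531

With incomplete dominance, a heterozygote × heterozygote cross gives a 1:2:1 phenotypic ratio.
Total ratio parts = 4. Expected numbers out of 2718:
  red: 2718 × 1/4 = 679.5
  roan: 2718 × 2/4 = 1359
  white: 2718 × 1/4 = 679.5
χ² = Σ (O − E)² / E
  red: (689 − 679.5)² / 679.5 = 0.1328
  roan: (1340 − 1359)² / 1359 = 0.2656
  white: (689 − 679.5)² / 679.5 = 0.1328
χ² = 0.1328 + 0.2656 + 0.1328 = 0.5312 ≈ 0.531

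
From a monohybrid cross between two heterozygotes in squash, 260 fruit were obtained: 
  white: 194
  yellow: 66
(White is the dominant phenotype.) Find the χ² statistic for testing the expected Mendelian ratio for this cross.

0.021

For a monohybrid cross between heterozygotes with complete dominance, the expected phenotypic ratio is 3:1.
Total ratio parts = 4. Expected numbers out of 260:
  white: 260 × 3/4 = 195
  yellow: 260 × 1/4 = 65
χ² = Σ (O − E)² / E
  white: (194 − 195)² / 195 = 0.0051
  yellow: (66 − 65)² / 65 = 0.0154
χ² = 0.0051 + 0.0154 = 0.0205 ≈ 0.021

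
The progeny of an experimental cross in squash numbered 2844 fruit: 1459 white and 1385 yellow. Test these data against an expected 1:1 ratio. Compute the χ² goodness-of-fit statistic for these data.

1.925

Total ratio parts = 2. Expected numbers out of 2844:
  white: 2844 × 1/2 = 1422
  yellow: 2844 × 1/2 = 1422
χ² = Σ (O − E)² / E
  white: (1459 − 1422)² / 1422 = 0.9627
  yellow: (1385 − 1422)² / 1422 = 0.9627
χ² = 0.9627 + 0.9627 = 1.9254 ≈ 1.925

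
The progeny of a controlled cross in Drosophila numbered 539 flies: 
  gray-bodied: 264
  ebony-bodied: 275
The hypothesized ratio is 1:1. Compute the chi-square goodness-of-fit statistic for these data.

Under the 1:1 hypothesis (Σ ratio = 2, N = 539):
  gray-bodied: 539 × 1/2 = 269.5
  ebony-bodied: 539 × 1/2 = 269.5
χ² = Σ (O − E)² / E
  gray-bodied: (264 − 269.5)² / 269.5 = 0.1122
  ebony-bodied: (275 − 269.5)² / 269.5 = 0.1122
χ² = 0.1122 + 0.1122 = 0.2244 ≈ 0.224

0.224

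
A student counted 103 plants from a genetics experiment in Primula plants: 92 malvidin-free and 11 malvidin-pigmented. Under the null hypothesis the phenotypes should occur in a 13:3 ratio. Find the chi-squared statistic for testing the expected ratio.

4.404

Total ratio parts = 16. Expected numbers out of 103:
  malvidin-free: 103 × 13/16 = 83.6875
  malvidin-pigmented: 103 × 3/16 = 19.3125
χ² = Σ (O − E)² / E
  malvidin-free: (92 − 83.6875)² / 83.6875 = 0.8257
  malvidin-pigmented: (11 − 19.3125)² / 19.3125 = 3.5779
χ² = 0.8257 + 3.5779 = 4.4036 ≈ 4.404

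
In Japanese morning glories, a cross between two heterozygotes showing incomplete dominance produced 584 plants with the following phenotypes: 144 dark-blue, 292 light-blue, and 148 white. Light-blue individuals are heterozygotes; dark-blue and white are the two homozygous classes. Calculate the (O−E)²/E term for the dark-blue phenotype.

With incomplete dominance, a heterozygote × heterozygote cross gives a 1:2:1 phenotypic ratio.
Expected counts for N = 584 under a 1:2:1 ratio (total parts = 4):
  dark-blue: 584 × 1/4 = 146
  light-blue: 584 × 2/4 = 292
  white: 584 × 1/4 = 146
Contribution of dark-blue: (144 − 146)² / 146 = 0.0274

0.027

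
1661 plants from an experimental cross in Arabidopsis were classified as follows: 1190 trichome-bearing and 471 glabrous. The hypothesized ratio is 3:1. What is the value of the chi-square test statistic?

Total ratio parts = 4. Expected numbers out of 1661:
  trichome-bearing: 1661 × 3/4 = 1245.75
  glabrous: 1661 × 1/4 = 415.25
χ² = Σ (O − E)² / E
  trichome-bearing: (1190 − 1245.75)² / 1245.75 = 2.4949
  glabrous: (471 − 415.25)² / 415.25 = 7.4848
χ² = 2.4949 + 7.4848 = 9.9797 ≈ 9.980

9.980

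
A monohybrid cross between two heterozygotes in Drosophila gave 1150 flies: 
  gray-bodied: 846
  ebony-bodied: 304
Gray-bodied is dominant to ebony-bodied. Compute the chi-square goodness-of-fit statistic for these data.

1.263

For a monohybrid cross between heterozygotes with complete dominance, the expected phenotypic ratio is 3:1.
Under the 3:1 hypothesis (Σ ratio = 4, N = 1150):
  gray-bodied: 1150 × 3/4 = 862.5
  ebony-bodied: 1150 × 1/4 = 287.5
χ² = Σ (O − E)² / E
  gray-bodied: (846 − 862.5)² / 862.5 = 0.3157
  ebony-bodied: (304 − 287.5)² / 287.5 = 0.9470
χ² = 0.3157 + 0.9470 = 1.2627 ≈ 1.263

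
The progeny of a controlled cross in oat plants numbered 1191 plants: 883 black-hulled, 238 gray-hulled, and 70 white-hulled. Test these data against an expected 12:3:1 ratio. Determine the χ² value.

1.348

Expected counts for N = 1191 under a 12:3:1 ratio (total parts = 16):
  black-hulled: 1191 × 12/16 = 893.25
  gray-hulled: 1191 × 3/16 = 223.3125
  white-hulled: 1191 × 1/16 = 74.4375
χ² = Σ (O − E)² / E
  black-hulled: (883 − 893.25)² / 893.25 = 0.1176
  gray-hulled: (238 − 223.3125)² / 223.3125 = 0.9660
  white-hulled: (70 − 74.4375)² / 74.4375 = 0.2645
χ² = 0.1176 + 0.9660 + 0.2645 = 1.3481 ≈ 1.348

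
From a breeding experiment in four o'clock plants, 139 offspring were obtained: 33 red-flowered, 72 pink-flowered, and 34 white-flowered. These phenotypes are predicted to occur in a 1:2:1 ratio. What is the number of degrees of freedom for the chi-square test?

2

A goodness-of-fit test with 3 phenotype classes has df = 3 − 1 = 2.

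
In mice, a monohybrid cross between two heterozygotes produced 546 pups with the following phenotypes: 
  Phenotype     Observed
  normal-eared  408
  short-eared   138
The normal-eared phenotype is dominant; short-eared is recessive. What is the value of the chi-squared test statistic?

For a monohybrid cross between heterozygotes with complete dominance, the expected phenotypic ratio is 3:1.
Under the 3:1 hypothesis (Σ ratio = 4, N = 546):
  normal-eared: 546 × 3/4 = 409.5
  short-eared: 546 × 1/4 = 136.5
χ² = Σ (O − E)² / E
  normal-eared: (408 − 409.5)² / 409.5 = 0.0055
  short-eared: (138 − 136.5)² / 136.5 = 0.0165
χ² = 0.0055 + 0.0165 = 0.022

0.022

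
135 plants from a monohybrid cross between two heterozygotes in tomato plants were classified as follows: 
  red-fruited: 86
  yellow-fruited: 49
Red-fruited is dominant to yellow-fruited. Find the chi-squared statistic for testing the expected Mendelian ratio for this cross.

For a monohybrid cross between heterozygotes with complete dominance, the expected phenotypic ratio is 3:1.
The 3:1 ratio has 4 parts, so with N = 135 the expected counts are:
  red-fruited: 135 × 3/4 = 101.25
  yellow-fruited: 135 × 1/4 = 33.75
χ² = Σ (O − E)² / E
  red-fruited: (86 − 101.25)² / 101.25 = 2.2969
  yellow-fruited: (49 − 33.75)² / 33.75 = 6.8907
χ² = 2.2969 + 6.8907 = 9.1876 ≈ 9.188

9.188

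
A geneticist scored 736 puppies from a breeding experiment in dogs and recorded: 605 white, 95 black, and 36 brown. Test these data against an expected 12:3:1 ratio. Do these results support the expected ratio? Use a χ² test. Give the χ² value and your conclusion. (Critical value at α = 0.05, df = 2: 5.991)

20.661; not consistent

Under the 12:3:1 hypothesis (Σ ratio = 16, N = 736):
  white: 736 × 12/16 = 552
  black: 736 × 3/16 = 138
  brown: 736 × 1/16 = 46
χ² = Σ (O − E)² / E
  white: (605 − 552)² / 552 = 5.0888
  black: (95 − 138)² / 138 = 13.3986
  brown: (36 − 46)² / 46 = 2.1739
χ² = 5.0888 + 13.3986 + 2.1739 = 20.6613 ≈ 20.661
Degrees of freedom = 3 − 1 = 2; critical value at α = 0.05 is 5.991.
Since 20.661 > 5.991, we reject the null hypothesis — the data do not fit the 12:3:1 ratio.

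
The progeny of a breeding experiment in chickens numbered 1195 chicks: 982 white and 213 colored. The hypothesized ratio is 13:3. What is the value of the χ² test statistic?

0.672

Total ratio parts = 16. Expected numbers out of 1195:
  white: 1195 × 13/16 = 970.9375
  colored: 1195 × 3/16 = 224.0625
χ² = Σ (O − E)² / E
  white: (982 − 970.9375)² / 970.9375 = 0.1260
  colored: (213 − 224.0625)² / 224.0625 = 0.5462
χ² = 0.1260 + 0.5462 = 0.6722 ≈ 0.672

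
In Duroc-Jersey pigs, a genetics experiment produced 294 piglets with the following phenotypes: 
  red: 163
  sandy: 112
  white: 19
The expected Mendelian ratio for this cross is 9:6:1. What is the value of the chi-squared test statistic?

The 9:6:1 ratio has 16 parts, so with N = 294 the expected counts are:
  red: 294 × 9/16 = 165.375
  sandy: 294 × 6/16 = 110.25
  white: 294 × 1/16 = 18.375
χ² = Σ (O − E)² / E
  red: (163 − 165.375)² / 165.375 = 0.0341
  sandy: (112 − 110.25)² / 110.25 = 0.0278
  white: (19 − 18.375)² / 18.375 = 0.0213
χ² = 0.0341 + 0.0278 + 0.0213 = 0.0832 ≈ 0.083

0.083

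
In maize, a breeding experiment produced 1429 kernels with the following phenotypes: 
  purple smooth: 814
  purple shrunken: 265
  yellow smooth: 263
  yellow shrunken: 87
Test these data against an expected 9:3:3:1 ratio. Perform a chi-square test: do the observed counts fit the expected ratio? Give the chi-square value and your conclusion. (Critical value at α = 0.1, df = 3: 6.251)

0.312; consistent

The 9:3:3:1 ratio has 16 parts, so with N = 1429 the expected counts are:
  purple smooth: 1429 × 9/16 = 803.8125
  purple shrunken: 1429 × 3/16 = 267.9375
  yellow smooth: 1429 × 3/16 = 267.9375
  yellow shrunken: 1429 × 1/16 = 89.3125
χ² = Σ (O − E)² / E
  purple smooth: (814 − 803.8125)² / 803.8125 = 0.1291
  purple shrunken: (265 − 267.9375)² / 267.9375 = 0.0322
  yellow smooth: (263 − 267.9375)² / 267.9375 = 0.0910
  yellow shrunken: (87 − 89.3125)² / 89.3125 = 0.0599
χ² = 0.1291 + 0.0322 + 0.0910 + 0.0599 = 0.3122 ≈ 0.312
Degrees of freedom = 4 − 1 = 3; critical value at α = 0.1 is 6.251.
Since 0.312 < 6.251, we fail to reject the null hypothesis — the data are consistent with the 9:3:3:1 ratio.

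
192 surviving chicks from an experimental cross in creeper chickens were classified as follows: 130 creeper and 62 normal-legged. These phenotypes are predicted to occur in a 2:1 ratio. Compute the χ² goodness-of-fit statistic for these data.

0.094

Expected counts for N = 192 under a 2:1 ratio (total parts = 3):
  creeper: 192 × 2/3 = 128
  normal-legged: 192 × 1/3 = 64
χ² = Σ (O − E)² / E
  creeper: (130 − 128)² / 128 = 0.0312
  normal-legged: (62 − 64)² / 64 = 0.0625
χ² = 0.0312 + 0.0625 = 0.0937 ≈ 0.094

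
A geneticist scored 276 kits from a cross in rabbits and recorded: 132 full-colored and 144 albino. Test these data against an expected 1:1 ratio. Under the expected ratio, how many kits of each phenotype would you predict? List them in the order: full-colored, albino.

138, 138

Under the 1:1 hypothesis (Σ ratio = 2, N = 276):
  full-colored: 276 × 1/2 = 138
  albino: 276 × 1/2 = 138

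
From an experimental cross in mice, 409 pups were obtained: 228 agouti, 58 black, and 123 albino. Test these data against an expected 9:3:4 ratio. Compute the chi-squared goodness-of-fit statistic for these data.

Total ratio parts = 16. Expected numbers out of 409:
  agouti: 409 × 9/16 = 230.0625
  black: 409 × 3/16 = 76.6875
  albino: 409 × 4/16 = 102.25
χ² = Σ (O − E)² / E
  agouti: (228 − 230.0625)² / 230.0625 = 0.0185
  black: (58 − 76.6875)² / 76.6875 = 4.5538
  albino: (123 − 102.25)² / 102.25 = 4.2109
χ² = 0.0185 + 4.5538 + 4.2109 = 8.7832 ≈ 8.783

8.783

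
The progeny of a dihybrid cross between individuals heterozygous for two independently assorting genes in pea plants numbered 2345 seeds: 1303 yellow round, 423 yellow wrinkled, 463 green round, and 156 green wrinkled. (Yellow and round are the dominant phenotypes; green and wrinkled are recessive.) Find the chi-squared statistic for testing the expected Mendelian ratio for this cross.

2.673

A dihybrid F₂ with independent assortment and complete dominance at both loci gives a 9:3:3:1 phenotypic ratio.
Expected counts for N = 2345 under a 9:3:3:1 ratio (total parts = 16):
  yellow round: 2345 × 9/16 = 1319.0625
  yellow wrinkled: 2345 × 3/16 = 439.6875
  green round: 2345 × 3/16 = 439.6875
  green wrinkled: 2345 × 1/16 = 146.5625
χ² = Σ (O − E)² / E
  yellow round: (1303 − 1319.0625)² / 1319.0625 = 0.1956
  yellow wrinkled: (423 − 439.6875)² / 439.6875 = 0.6333
  green round: (463 − 439.6875)² / 439.6875 = 1.2360
  green wrinkled: (156 − 146.5625)² / 146.5625 = 0.6077
χ² = 0.1956 + 0.6333 + 1.2360 + 0.6077 = 2.6726 ≈ 2.673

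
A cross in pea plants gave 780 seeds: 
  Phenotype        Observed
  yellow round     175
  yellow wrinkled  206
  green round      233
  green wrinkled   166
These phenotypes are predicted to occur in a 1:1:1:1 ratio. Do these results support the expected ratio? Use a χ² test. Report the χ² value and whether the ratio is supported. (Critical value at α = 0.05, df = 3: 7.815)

14.390; not consistent

Expected counts for N = 780 under a 1:1:1:1 ratio (total parts = 4):
  yellow round: 780 × 1/4 = 195
  yellow wrinkled: 780 × 1/4 = 195
  green round: 780 × 1/4 = 195
  green wrinkled: 780 × 1/4 = 195
χ² = Σ (O − E)² / E
  yellow round: (175 − 195)² / 195 = 2.0513
  yellow wrinkled: (206 − 195)² / 195 = 0.6205
  green round: (233 − 195)² / 195 = 7.4051
  green wrinkled: (166 − 195)² / 195 = 4.3128
χ² = 2.0513 + 0.6205 + 7.4051 + 4.3128 = 14.3897 ≈ 14.390
Degrees of freedom = 4 − 1 = 3; critical value at α = 0.05 is 7.815.
Since 14.390 > 7.815, we reject the null hypothesis — the data do not fit the 1:1:1:1 ratio.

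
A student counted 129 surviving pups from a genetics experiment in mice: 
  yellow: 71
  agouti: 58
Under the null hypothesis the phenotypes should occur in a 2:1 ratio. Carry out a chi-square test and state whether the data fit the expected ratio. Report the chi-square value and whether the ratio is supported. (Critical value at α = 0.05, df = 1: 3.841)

Under the 2:1 hypothesis (Σ ratio = 3, N = 129):
  yellow: 129 × 2/3 = 86
  agouti: 129 × 1/3 = 43
χ² = Σ (O − E)² / E
  yellow: (71 − 86)² / 86 = 2.6163
  agouti: (58 − 43)² / 43 = 5.2326
χ² = 2.6163 + 5.2326 = 7.8489 ≈ 7.849
Degrees of freedom = 2 − 1 = 1; critical value at α = 0.05 is 3.841.
Since 7.849 > 3.841, we reject the null hypothesis — the data do not fit the 2:1 ratio.

7.849; not consistent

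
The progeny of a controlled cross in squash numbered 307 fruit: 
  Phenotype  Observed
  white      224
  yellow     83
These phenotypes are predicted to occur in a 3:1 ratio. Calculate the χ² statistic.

0.679

Expected counts for N = 307 under a 3:1 ratio (total parts = 4):
  white: 307 × 3/4 = 230.25
  yellow: 307 × 1/4 = 76.75
χ² = Σ (O − E)² / E
  white: (224 − 230.25)² / 230.25 = 0.1697
  yellow: (83 − 76.75)² / 76.75 = 0.5090
χ² = 0.1697 + 0.5090 = 0.6787 ≈ 0.679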